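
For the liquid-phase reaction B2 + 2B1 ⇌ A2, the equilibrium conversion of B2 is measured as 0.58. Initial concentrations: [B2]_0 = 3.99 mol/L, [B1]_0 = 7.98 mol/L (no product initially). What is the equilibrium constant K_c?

Let X = conversion of B2.
Concentrations: [B2] = 3.99 − 3.99X; [B1] = 7.98 − 7.98X; [A2] = 3.99X.
At X = 0.58: [B2] = 1.68, [B1] = 3.35, [A2] = 2.31.
K_c = [A2] / ([B2] [B1]^2) = 0.123 (mol/L)^-2.

K_c = 0.123 (mol/L)^-2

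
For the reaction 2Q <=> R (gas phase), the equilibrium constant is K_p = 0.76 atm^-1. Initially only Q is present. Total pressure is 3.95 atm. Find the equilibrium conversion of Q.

X = 0.723

Take 1 mol Q as basis and let X be its fractional conversion, so ξ = 0.5X.
At extent ξ: n_Q = 1 − X; n_R = 0.5X.
n_T = Σnᵢ = 1 − 0.5X.
With p_i = (n_i/n_T)P, K_p = p_R / (p_Q^2).
Setting this equal to 0.76 atm^-1 and taking the physical root (0 < X < 1) gives X = 0.723.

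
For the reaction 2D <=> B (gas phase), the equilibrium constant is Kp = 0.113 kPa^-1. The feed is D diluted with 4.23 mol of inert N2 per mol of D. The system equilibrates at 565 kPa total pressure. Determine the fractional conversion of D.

Let X = conversion of D (basis 1 mol D); extent of reaction ξ = 0.5X.
Species balance: n_D = 1 − X; n_B = 0.5X; n_I = 4.23 (inert).
Summing: n_T = 5.23 − 0.5X.
Mole fractions y_i = n_i/n_T; Kp = p_B / (p_D^2) with p_i = y_i·P.
This yields a degree-2 equation in X; solving on (0,1), X = 0.824.

X = 0.824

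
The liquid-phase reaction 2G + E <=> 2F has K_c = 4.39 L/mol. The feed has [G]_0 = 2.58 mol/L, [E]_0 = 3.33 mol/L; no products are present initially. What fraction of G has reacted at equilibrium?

X = 0.762

Let X = conversion of G; extent ξ = 2.58X/2 mol/L.
Concentrations: [G] = 2.58 − 2.58X; [E] = 3.33 − 1.29X; [F] = 2.58X.
K_c = [F]^2 / ([G]^2 [E]).
Setting equal to 4.39 and solving for X on (0,1) gives X = 0.762.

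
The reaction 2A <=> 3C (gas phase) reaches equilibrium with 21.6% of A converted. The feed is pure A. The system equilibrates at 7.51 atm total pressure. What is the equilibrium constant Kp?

Kp = 0.375 atm

Let X = conversion of A (basis 1 mol A); extent of reaction ξ = 0.5X.
Moles: n_A = 1 − X; n_C = 1.5X.
Total moles n_T = 1 + 0.5X.
At X = 0.216: n_A = 0.784, n_C = 0.324, n_T = 1.11.
p_i = (n_i/n_T)·P. Kp = p_C^3 / (p_A^2) = 0.375 atm.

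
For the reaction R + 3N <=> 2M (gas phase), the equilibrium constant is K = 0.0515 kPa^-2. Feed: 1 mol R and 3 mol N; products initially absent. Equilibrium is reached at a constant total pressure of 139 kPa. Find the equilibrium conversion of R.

Take 1 mol R as basis and let X be its fractional conversion, so ξ = X.
At extent ξ: n_R = 1 − X; n_N = 3 − 3X; n_M = 2X.
Summing: n_T = 4 − 2X.
With p_i = (n_i/n_T)P, K = p_M^2 / (p_R p_N^3).
Setting this equal to 0.0515 kPa^-2 and taking the physical root (0 < X < 1) gives X = 0.846.

X = 0.846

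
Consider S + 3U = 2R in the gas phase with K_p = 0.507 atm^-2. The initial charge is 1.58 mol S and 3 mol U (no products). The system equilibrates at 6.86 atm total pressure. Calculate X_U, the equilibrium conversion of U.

Take 3 mol U as basis and let X be its fractional conversion, so ξ = X.
Moles: n_S = 1.58 − X; n_U = 3 − 3X; n_R = 2X.
n_T = Σnᵢ = 4.58 − 2X.
y_i = n_i/n_T, p_i = y_i·P. K_p = p_R^2 / (p_S p_U^3).
Equating to 0.507 atm^-2 and solving on 0 < X < 1: X = 0.679.

X = 0.679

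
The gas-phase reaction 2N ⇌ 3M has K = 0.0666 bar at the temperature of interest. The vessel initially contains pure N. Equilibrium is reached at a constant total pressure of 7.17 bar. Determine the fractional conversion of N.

Let X = conversion of N (basis 1 mol N); extent of reaction ξ = 0.5X.
Moles: n_N = 1 − X; n_M = 1.5X.
Total moles n_T = 1 + 0.5X.
y_i = n_i/n_T, p_i = y_i·P. K = p_M^3 / (p_N^2).
Substituting and setting equal to 0.0666 bar gives a polynomial in X; the root in (0,1) is X = 0.130.

X = 0.130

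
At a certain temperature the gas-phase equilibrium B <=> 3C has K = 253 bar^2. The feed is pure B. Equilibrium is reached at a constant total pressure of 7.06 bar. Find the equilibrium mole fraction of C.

Take 1 mol B as basis and let X be its fractional conversion, so ξ = X.
Species balance: n_B = 1 − X; n_C = 3X.
Summing: n_T = 1 + 2X.
y_i = n_i/n_T, p_i = y_i·P. K = p_C^3 / (p_B).
Substituting and setting equal to 253 bar^2 gives a polynomial in X; the root in (0,1) is X = 0.691.
Then n_C = 2.07, n_T = 2.38, so y_C = 0.870.

y_C = 0.870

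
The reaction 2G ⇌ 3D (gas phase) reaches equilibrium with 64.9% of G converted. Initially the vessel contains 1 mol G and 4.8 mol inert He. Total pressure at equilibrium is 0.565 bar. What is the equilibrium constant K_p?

K_p = 0.691 bar

Basis: 1 mol G initially; let X = conversion of G. Extent ξ = 0.5X.
Mole table: n_G = 1 − X; n_D = 1.5X; n_I = 4.8 (inert).
Total moles n_T = 5.8 + 0.5X.
At X = 0.649: n_G = 0.351, n_D = 0.974, n_T = 6.12.
p_i = (n_i/n_T)·P. K_p = p_D^3 / (p_G^2) = 0.691 bar.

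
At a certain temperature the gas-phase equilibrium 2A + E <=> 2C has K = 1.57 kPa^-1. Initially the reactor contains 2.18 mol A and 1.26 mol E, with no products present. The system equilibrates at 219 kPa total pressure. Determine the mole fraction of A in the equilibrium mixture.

Basis: 2.18 mol A initially; let X = conversion of A. Extent ξ = 1.09X.
Mole table: n_A = 2.18 − 2.18X; n_E = 1.26 − 1.09X; n_C = 2.18X.
Total moles n_T = 3.44 − 1.09X.
Mole fractions y_i = n_i/n_T; K = p_C^2 / (p_A^2 p_E) with p_i = y_i·P.
Equating to 1.57 kPa^-1 and solving on 0 < X < 1: X = 0.868.
Then n_A = 0.288, n_T = 2.49, so y_A = 0.115.

y_A = 0.115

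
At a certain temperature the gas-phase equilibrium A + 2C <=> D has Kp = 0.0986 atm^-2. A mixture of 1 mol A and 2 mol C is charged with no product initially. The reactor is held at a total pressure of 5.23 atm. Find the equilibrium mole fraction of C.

Take 1 mol A as basis and let X be its fractional conversion, so ξ = X.
At extent ξ: n_A = 1 − X; n_C = 2 − 2X; n_D = X.
Total moles n_T = 3 − 2X.
With p_i = (n_i/n_T)P, Kp = p_D / (p_A p_C^2).
This yields a degree-3 equation in X; solving on (0,1), X = 0.433.
Then n_C = 1.13, n_T = 2.13, so y_C = 0.532.

y_C = 0.532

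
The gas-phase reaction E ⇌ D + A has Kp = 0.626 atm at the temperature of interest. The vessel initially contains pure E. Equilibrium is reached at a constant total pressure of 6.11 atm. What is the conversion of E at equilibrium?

X = 0.305

Let X = conversion of E (basis 1 mol E); extent of reaction ξ = X.
At extent ξ: n_E = 1 − X; n_D = X; n_A = X.
Total moles n_T = 1 + X.
With p_i = (n_i/n_T)P, Kp = p_D p_A / (p_E).
Equating to 0.626 atm and solving on 0 < X < 1: X = 0.305.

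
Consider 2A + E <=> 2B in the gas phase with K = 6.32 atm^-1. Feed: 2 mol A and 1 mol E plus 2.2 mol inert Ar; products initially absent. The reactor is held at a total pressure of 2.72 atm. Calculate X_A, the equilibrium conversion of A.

Take 2 mol A as basis and let X be its fractional conversion, so ξ = X.
Mole table: n_A = 2 − 2X; n_E = 1 − X; n_B = 2X; n_I = 2.2 (inert).
Total moles n_T = 5.2 − X.
Mole fractions y_i = n_i/n_T; K = p_B^2 / (p_A^2 p_E) with p_i = y_i·P.
Substituting and setting equal to 6.32 atm^-1 gives a polynomial in X; the root in (0,1) is X = 0.561.

X = 0.561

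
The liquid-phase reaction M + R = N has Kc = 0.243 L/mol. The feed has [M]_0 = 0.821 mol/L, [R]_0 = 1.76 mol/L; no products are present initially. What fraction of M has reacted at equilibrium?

X = 0.272

Let X = conversion of M; extent ξ = 0.821·X mol/L.
Concentrations: [M] = 0.821 − 0.821X; [R] = 1.76 − 0.821X; [N] = 0.821X.
Kc = [N] / ([M] [R]).
Setting equal to 0.243 and solving for X on (0,1) gives X = 0.272.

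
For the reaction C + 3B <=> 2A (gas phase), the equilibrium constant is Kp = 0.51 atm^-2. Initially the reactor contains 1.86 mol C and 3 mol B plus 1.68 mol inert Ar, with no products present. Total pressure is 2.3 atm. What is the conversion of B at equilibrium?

Basis: 3 mol B initially; let X = conversion of B. Extent ξ = X.
Species balance: n_C = 1.86 − X; n_B = 3 − 3X; n_A = 2X; n_I = 1.68 (inert).
Total moles n_T = 6.54 − 2X.
With p_i = (n_i/n_T)P, Kp = p_A^2 / (p_C p_B^3).
Equating to 0.51 atm^-2 and solving on 0 < X < 1: X = 0.409.

X = 0.409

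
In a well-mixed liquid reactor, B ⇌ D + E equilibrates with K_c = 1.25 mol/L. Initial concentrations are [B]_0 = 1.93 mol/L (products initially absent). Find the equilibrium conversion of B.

Let X = conversion of B; extent ξ = 1.93·X mol/L.
Concentrations: [B] = 1.93 − 1.93X; [D] = 1.93X; [E] = 1.93X.
K_c = [D] [E] / ([B]).
Setting equal to 1.25 and solving for X on (0,1) gives X = 0.544.

X = 0.544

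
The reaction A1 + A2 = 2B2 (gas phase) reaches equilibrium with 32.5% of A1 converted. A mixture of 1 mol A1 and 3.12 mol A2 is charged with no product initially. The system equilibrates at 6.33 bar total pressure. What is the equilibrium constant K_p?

Let X = conversion of A1 (basis 1 mol A1); extent of reaction ξ = X.
At extent ξ: n_A1 = 1 − X; n_A2 = 3.12 − X; n_B2 = 2X.
n_T stays at 4.12 (no change in mole number).
At X = 0.325: n_A1 = 0.675, n_A2 = 2.79, n_B2 = 0.65, n_T = 4.12.
p_i = (n_i/n_T)·P. K_p = p_B2^2 / (p_A1 p_A2) = 0.224.

K_p = 0.224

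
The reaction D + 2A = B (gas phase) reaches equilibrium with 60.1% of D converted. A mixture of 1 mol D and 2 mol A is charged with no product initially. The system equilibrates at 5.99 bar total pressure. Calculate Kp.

Take 1 mol D as basis and let X be its fractional conversion, so ξ = X.
Moles: n_D = 1 − X; n_A = 2 − 2X; n_B = X.
n_T = Σnᵢ = 3 − 2X.
At X = 0.601: n_D = 0.399, n_A = 0.798, n_B = 0.601, n_T = 1.8.
p_i = (n_i/n_T)·P. Kp = p_B / (p_D p_A^2) = 0.213 bar^-2.

Kp = 0.213 bar^-2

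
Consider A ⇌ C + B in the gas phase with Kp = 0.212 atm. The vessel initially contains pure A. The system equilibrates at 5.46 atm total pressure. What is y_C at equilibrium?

y_C = 0.162

Take 1 mol A as basis and let X be its fractional conversion, so ξ = X.
Species balance: n_A = 1 − X; n_C = X; n_B = X.
n_T = Σnᵢ = 1 + X.
y_i = n_i/n_T, p_i = y_i·P. Kp = p_C p_B / (p_A).
Setting this equal to 0.212 atm and taking the physical root (0 < X < 1) gives X = 0.193.
Then n_C = 0.193, n_T = 1.19, so y_C = 0.162.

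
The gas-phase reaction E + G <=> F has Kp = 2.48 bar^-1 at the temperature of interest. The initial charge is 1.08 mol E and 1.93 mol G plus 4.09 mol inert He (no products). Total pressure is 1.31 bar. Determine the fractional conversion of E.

X = 0.419

Take 1.08 mol E as basis and let X be its fractional conversion, so ξ = 1.08X.
Moles: n_E = 1.08 − 1.08X; n_G = 1.93 − 1.08X; n_F = 1.08X; n_I = 4.09 (inert).
n_T = Σnᵢ = 7.1 − 1.08X.
Mole fractions y_i = n_i/n_T; Kp = p_F / (p_E p_G) with p_i = y_i·P.
Equating to 2.48 bar^-1 and solving on 0 < X < 1: X = 0.419.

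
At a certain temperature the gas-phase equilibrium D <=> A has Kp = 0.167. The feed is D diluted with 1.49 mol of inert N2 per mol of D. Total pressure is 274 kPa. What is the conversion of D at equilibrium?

Basis: 1 mol D initially; let X = conversion of D. Extent ξ = X.
At extent ξ: n_D = 1 − X; n_A = X; n_I = 1.49 (inert).
n_T stays at 2.49 (no change in mole number).
Mole fractions y_i = n_i/n_T; Kp = p_A / (p_D) with p_i = y_i·P.
This yields a degree-1 equation in X; solving on (0,1), X = 0.143.

X = 0.143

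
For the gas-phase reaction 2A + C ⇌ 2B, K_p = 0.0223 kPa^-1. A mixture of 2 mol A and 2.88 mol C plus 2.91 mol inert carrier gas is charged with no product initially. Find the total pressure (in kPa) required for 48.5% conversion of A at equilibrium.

Let X = conversion of A (basis 2 mol A); extent of reaction ξ = X.
Species balance: n_A = 2 − 2X; n_C = 2.88 − X; n_B = 2X; n_I = 2.91 (inert).
n_T = Σnᵢ = 7.79 − X.
K_p = p_B^2 / (p_A^2 p_C) with p_i = (n_i/n_T)·P.
At X = 0.485: the mole-fraction product g(X) = Π y_i^ν_i = 2.705. Since K_p = g(X)·P^{-1}, P = (g/K_p)^(1/1) = (2.705/0.0223)^(1/1) = 121 kPa.

P = 121 kPa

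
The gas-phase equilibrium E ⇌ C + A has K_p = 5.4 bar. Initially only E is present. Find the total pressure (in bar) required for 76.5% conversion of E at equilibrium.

Basis: 1 mol E initially; let X = conversion of E. Extent ξ = X.
Species balance: n_E = 1 − X; n_C = X; n_A = X.
n_T = Σnᵢ = 1 + X.
K_p = p_C p_A / (p_E) with p_i = (n_i/n_T)·P.
At X = 0.765: the mole-fraction product g(X) = Π y_i^ν_i = 1.411. Since K_p = g(X)·P^{1}, P = (K_p/g)^(1/1) = (5.4/1.411)^(1/1) = 3.83 bar.

P = 3.83 bar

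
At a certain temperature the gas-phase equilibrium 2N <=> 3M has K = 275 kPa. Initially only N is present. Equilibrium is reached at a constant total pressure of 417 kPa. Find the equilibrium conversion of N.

Basis: 1 mol N initially; let X = conversion of N. Extent ξ = 0.5X.
At extent ξ: n_N = 1 − X; n_M = 1.5X.
Summing: n_T = 1 + 0.5X.
With p_i = (n_i/n_T)P, K = p_M^3 / (p_N^2).
Setting this equal to 275 kPa and taking the physical root (0 < X < 1) gives X = 0.427.

X = 0.427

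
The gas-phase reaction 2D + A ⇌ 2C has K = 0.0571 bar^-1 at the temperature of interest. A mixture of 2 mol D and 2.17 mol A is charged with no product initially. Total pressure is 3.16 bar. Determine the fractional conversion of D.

Basis: 2 mol D initially; let X = conversion of D. Extent ξ = X.
Mole table: n_D = 2 − 2X; n_A = 2.17 − X; n_C = 2X.
Total moles n_T = 4.17 − X.
With p_i = (n_i/n_T)P, K = p_C^2 / (p_D^2 p_A).
Setting this equal to 0.0571 bar^-1 and taking the physical root (0 < X < 1) gives X = 0.230.

X = 0.230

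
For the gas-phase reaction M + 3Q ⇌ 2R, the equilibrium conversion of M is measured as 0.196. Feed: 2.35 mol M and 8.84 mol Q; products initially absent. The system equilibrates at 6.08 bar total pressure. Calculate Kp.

Take 2.35 mol M as basis and let X be its fractional conversion, so ξ = 2.35X.
Moles: n_M = 2.35 − 2.35X; n_Q = 8.84 − 7.05X; n_R = 4.7X.
Summing: n_T = 11.2 − 4.7X.
At X = 0.196: n_M = 1.89, n_Q = 7.46, n_R = 0.921, n_T = 10.3.
p_i = (n_i/n_T)·P. Kp = p_R^2 / (p_M p_Q^3) = 0.00309 bar^-2.

Kp = 0.00309 bar^-2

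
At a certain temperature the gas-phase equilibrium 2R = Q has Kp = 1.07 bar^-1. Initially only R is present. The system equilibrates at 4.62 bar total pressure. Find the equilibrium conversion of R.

Basis: 1 mol R initially; let X = conversion of R. Extent ξ = 0.5X.
Mole table: n_R = 1 − X; n_Q = 0.5X.
n_T = Σnᵢ = 1 − 0.5X.
Mole fractions y_i = n_i/n_T; Kp = p_Q / (p_R^2) with p_i = y_i·P.
This yields a degree-2 equation in X; solving on (0,1), X = 0.781.

X = 0.781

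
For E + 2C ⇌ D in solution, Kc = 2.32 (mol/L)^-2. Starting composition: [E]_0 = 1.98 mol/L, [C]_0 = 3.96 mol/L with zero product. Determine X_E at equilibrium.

X = 0.728

Let X = conversion of E; extent ξ = 1.98·X mol/L.
Concentrations: [E] = 1.98 − 1.98X; [C] = 3.96 − 3.96X; [D] = 1.98X.
Kc = [D] / ([E] [C]^2).
This equals 2.32 at X = 0.728 (the root in 0 < X < 1).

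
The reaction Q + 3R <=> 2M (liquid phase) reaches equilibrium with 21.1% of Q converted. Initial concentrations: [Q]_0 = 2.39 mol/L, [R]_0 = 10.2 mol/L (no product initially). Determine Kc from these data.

Kc = 0.000823 (mol/L)^-2

Let X = conversion of Q.
Concentrations: [Q] = 2.39 − 2.39X; [R] = 10.2 − 7.17X; [M] = 4.78X.
At X = 0.211: [Q] = 1.89, [R] = 8.69, [M] = 1.01.
Kc = [M]^2 / ([Q] [R]^3) = 0.000823 (mol/L)^-2.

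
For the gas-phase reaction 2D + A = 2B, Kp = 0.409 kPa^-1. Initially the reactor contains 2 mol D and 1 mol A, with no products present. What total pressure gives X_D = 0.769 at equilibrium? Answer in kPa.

Take 2 mol D as basis and let X be its fractional conversion, so ξ = X.
Mole table: n_D = 2 − 2X; n_A = 1 − X; n_B = 2X.
Total moles n_T = 3 − X.
Kp = p_B^2 / (p_D^2 p_A) with p_i = (n_i/n_T)·P.
At X = 0.769: the mole-fraction product g(X) = Π y_i^ν_i = 107. Since Kp = g(X)·P^{-1}, P = (g/Kp)^(1/1) = (107/0.409)^(1/1) = 262 kPa.

P = 262 kPa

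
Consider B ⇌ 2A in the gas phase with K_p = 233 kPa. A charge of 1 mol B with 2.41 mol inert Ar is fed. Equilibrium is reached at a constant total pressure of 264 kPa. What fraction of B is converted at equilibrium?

Take 1 mol B as basis and let X be its fractional conversion, so ξ = X.
Moles: n_B = 1 − X; n_A = 2X; n_I = 2.41 (inert).
n_T = Σnᵢ = 3.41 + X.
y_i = n_i/n_T, p_i = y_i·P. K_p = p_A^2 / (p_B).
Setting this equal to 233 kPa and taking the physical root (0 < X < 1) gives X = 0.597.

X = 0.597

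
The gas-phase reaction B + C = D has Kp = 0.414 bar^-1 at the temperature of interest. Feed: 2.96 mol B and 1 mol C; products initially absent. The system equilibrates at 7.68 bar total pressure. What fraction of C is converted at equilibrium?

Basis: 1 mol C initially; let X = conversion of C. Extent ξ = X.
Mole table: n_B = 2.96 − X; n_C = 1 − X; n_D = X.
Summing: n_T = 3.96 − X.
y_i = n_i/n_T, p_i = y_i·P. Kp = p_D / (p_B p_C).
Substituting and setting equal to 0.414 bar^-1 gives a polynomial in X; the root in (0,1) is X = 0.688.

X = 0.688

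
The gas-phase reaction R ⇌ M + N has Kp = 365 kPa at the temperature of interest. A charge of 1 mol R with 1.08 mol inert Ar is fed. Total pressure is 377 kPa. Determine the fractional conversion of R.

Basis: 1 mol R initially; let X = conversion of R. Extent ξ = X.
Species balance: n_R = 1 − X; n_M = X; n_N = X; n_I = 1.08 (inert).
Summing: n_T = 2.08 + X.
With p_i = (n_i/n_T)P, Kp = p_M p_N / (p_R).
Equating to 365 kPa and solving on 0 < X < 1: X = 0.780.

X = 0.780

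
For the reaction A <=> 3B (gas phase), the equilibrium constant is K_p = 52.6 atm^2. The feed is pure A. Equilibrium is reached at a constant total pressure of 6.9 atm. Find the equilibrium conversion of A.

Let X = conversion of A (basis 1 mol A); extent of reaction ξ = X.
Species balance: n_A = 1 − X; n_B = 3X.
Summing: n_T = 1 + 2X.
y_i = n_i/n_T, p_i = y_i·P. K_p = p_B^3 / (p_A).
Equating to 52.6 atm^2 and solving on 0 < X < 1: X = 0.432.

X = 0.432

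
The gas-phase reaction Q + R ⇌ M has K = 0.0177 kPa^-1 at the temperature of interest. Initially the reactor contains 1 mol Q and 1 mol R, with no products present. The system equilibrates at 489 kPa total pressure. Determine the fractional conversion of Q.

Take 1 mol Q as basis and let X be its fractional conversion, so ξ = X.
Species balance: n_Q = 1 − X; n_R = 1 − X; n_M = X.
Summing: n_T = 2 − X.
Mole fractions y_i = n_i/n_T; K = p_M / (p_Q p_R) with p_i = y_i·P.
This yields a degree-2 equation in X; solving on (0,1), X = 0.678.

X = 0.678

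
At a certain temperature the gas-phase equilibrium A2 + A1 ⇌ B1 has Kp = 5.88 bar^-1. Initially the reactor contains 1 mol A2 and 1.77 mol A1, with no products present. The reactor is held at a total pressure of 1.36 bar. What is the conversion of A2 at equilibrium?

Basis: 1 mol A2 initially; let X = conversion of A2. Extent ξ = X.
Mole table: n_A2 = 1 − X; n_A1 = 1.77 − X; n_B1 = X.
Summing: n_T = 2.77 − X.
y_i = n_i/n_T, p_i = y_i·P. Kp = p_B1 / (p_A2 p_A1).
Setting this equal to 5.88 bar^-1 and taking the physical root (0 < X < 1) gives X = 0.798.

X = 0.798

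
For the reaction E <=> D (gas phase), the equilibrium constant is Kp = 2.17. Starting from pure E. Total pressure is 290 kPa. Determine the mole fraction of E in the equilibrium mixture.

y_E = 0.315

Take 1 mol E as basis and let X be its fractional conversion, so ξ = X.
Moles: n_E = 1 − X; n_D = X.
Total moles n_T = 1 (Δν = 0, constant).
Mole fractions y_i = n_i/n_T; Kp = p_D / (p_E) with p_i = y_i·P.
Substituting and setting equal to 2.17 gives a polynomial in X; the root in (0,1) is X = 0.685.
Then n_E = 0.315, n_T = 1, so y_E = 0.315.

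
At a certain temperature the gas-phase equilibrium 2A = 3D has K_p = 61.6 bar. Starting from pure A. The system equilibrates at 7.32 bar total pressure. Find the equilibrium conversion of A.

X = 0.688

Basis: 1 mol A initially; let X = conversion of A. Extent ξ = 0.5X.
Species balance: n_A = 1 − X; n_D = 1.5X.
n_T = Σnᵢ = 1 + 0.5X.
With p_i = (n_i/n_T)P, K_p = p_D^3 / (p_A^2).
Substituting and setting equal to 61.6 bar gives a polynomial in X; the root in (0,1) is X = 0.688.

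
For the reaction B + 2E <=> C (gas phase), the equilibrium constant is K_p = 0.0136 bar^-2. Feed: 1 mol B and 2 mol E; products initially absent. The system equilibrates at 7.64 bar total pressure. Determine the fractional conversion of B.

X = 0.227

Basis: 1 mol B initially; let X = conversion of B. Extent ξ = X.
Mole table: n_B = 1 − X; n_E = 2 − 2X; n_C = X.
Total moles n_T = 3 − 2X.
With p_i = (n_i/n_T)P, K_p = p_C / (p_B p_E^2).
Equating to 0.0136 bar^-2 and solving on 0 < X < 1: X = 0.227.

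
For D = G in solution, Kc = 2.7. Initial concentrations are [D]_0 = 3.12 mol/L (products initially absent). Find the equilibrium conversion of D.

Let X = conversion of D; extent ξ = 3.12·X mol/L.
Concentrations: [D] = 3.12 − 3.12X; [G] = 3.12X.
Kc = [G] / ([D]).
Equating to 2.7: the physical root is X = 0.730.

X = 0.730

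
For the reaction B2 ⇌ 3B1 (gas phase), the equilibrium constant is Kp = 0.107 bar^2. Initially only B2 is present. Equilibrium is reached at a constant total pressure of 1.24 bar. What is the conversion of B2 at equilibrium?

X = 0.155

Basis: 1 mol B2 initially; let X = conversion of B2. Extent ξ = X.
Moles: n_B2 = 1 − X; n_B1 = 3X.
n_T = Σnᵢ = 1 + 2X.
Mole fractions y_i = n_i/n_T; Kp = p_B1^3 / (p_B2) with p_i = y_i·P.
This yields a degree-3 equation in X; solving on (0,1), X = 0.155.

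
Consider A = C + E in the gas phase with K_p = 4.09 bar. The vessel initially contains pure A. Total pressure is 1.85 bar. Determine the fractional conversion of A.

X = 0.830

Take 1 mol A as basis and let X be its fractional conversion, so ξ = X.
Moles: n_A = 1 − X; n_C = X; n_E = X.
Summing: n_T = 1 + X.
y_i = n_i/n_T, p_i = y_i·P. K_p = p_C p_E / (p_A).
This yields a degree-2 equation in X; solving on (0,1), X = 0.830.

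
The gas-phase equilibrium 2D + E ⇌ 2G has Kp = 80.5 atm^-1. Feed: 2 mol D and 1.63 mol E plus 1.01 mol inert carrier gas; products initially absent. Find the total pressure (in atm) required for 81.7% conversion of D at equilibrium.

Take 2 mol D as basis and let X be its fractional conversion, so ξ = X.
Species balance: n_D = 2 − 2X; n_E = 1.63 − X; n_G = 2X; n_I = 1.01 (inert).
Summing: n_T = 4.64 − X.
Kp = p_G^2 / (p_D^2 p_E) with p_i = (n_i/n_T)·P.
At X = 0.817: the mole-fraction product g(X) = Π y_i^ν_i = 93.73. Since Kp = g(X)·P^{-1}, P = (g/Kp)^(1/1) = (93.73/80.5)^(1/1) = 1.16 atm.

P = 1.16 atm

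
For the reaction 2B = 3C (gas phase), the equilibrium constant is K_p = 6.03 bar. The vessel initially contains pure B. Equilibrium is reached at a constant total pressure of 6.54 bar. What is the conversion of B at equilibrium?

X = 0.461

Let X = conversion of B (basis 1 mol B); extent of reaction ξ = 0.5X.
Species balance: n_B = 1 − X; n_C = 1.5X.
Total moles n_T = 1 + 0.5X.
y_i = n_i/n_T, p_i = y_i·P. K_p = p_C^3 / (p_B^2).
Equating to 6.03 bar and solving on 0 < X < 1: X = 0.461.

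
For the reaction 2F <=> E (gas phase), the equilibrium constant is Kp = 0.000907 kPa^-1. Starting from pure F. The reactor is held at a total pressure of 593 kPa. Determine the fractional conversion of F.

Take 1 mol F as basis and let X be its fractional conversion, so ξ = 0.5X.
Species balance: n_F = 1 − X; n_E = 0.5X.
Total moles n_T = 1 − 0.5X.
With p_i = (n_i/n_T)P, Kp = p_E / (p_F^2).
Substituting and setting equal to 0.000907 kPa^-1 gives a polynomial in X; the root in (0,1) is X = 0.437.

X = 0.437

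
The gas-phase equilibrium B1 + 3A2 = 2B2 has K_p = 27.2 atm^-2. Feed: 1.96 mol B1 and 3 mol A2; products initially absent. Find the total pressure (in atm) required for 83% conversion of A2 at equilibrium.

Take 3 mol A2 as basis and let X be its fractional conversion, so ξ = X.
At extent ξ: n_B1 = 1.96 − X; n_A2 = 3 − 3X; n_B2 = 2X.
Total moles n_T = 4.96 − 2X.
K_p = p_B2^2 / (p_B1 p_A2^3) with p_i = (n_i/n_T)·P.
At X = 0.83: the mole-fraction product g(X) = Π y_i^ν_i = 200.2. Since K_p = g(X)·P^{-2}, P = (g/K_p)^(1/2) = (200.2/27.2)^(1/2) = 2.71 atm.

P = 2.71 atm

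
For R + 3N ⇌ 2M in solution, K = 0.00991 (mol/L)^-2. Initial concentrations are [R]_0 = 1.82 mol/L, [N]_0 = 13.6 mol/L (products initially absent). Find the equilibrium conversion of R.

Let X = conversion of R; extent ξ = 1.82·X mol/L.
Concentrations: [R] = 1.82 − 1.82X; [N] = 13.6 − 5.46X; [M] = 3.64X.
K = [M]^2 / ([R] [N]^3).
Solving K = 0.00991 for X ∈ (0,1): X = 0.668.

X = 0.668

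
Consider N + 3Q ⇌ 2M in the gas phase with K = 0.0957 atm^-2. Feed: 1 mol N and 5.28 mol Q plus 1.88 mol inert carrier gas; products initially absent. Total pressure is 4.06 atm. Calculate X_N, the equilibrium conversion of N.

X = 0.476

Let X = conversion of N (basis 1 mol N); extent of reaction ξ = X.
Species balance: n_N = 1 − X; n_Q = 5.28 − 3X; n_M = 2X; n_I = 1.88 (inert).
Summing: n_T = 8.16 − 2X.
With p_i = (n_i/n_T)P, K = p_M^2 / (p_N p_Q^3).
This yields a degree-4 equation in X; solving on (0,1), X = 0.476.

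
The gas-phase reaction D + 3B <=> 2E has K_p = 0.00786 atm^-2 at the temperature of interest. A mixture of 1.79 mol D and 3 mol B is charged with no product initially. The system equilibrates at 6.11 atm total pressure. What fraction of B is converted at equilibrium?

X = 0.260

Take 3 mol B as basis and let X be its fractional conversion, so ξ = X.
Species balance: n_D = 1.79 − X; n_B = 3 − 3X; n_E = 2X.
Total moles n_T = 4.79 − 2X.
With p_i = (n_i/n_T)P, K_p = p_E^2 / (p_D p_B^3).
This yields a degree-4 equation in X; solving on (0,1), X = 0.260.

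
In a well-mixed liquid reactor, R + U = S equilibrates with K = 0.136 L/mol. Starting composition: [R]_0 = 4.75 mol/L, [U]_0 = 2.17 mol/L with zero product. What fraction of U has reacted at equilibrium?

Let X = conversion of U; extent ξ = 2.17·X mol/L.
Concentrations: [R] = 4.75 − 2.17X; [U] = 2.17 − 2.17X; [S] = 2.17X.
K = [S] / ([R] [U]).
This equals 0.136 at X = 0.352 (the root in 0 < X < 1).

X = 0.352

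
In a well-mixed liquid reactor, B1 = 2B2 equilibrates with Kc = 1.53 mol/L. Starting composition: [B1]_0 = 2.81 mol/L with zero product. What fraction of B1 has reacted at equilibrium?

X = 0.307

Let X = conversion of B1; extent ξ = 2.81·X mol/L.
Concentrations: [B1] = 2.81 − 2.81X; [B2] = 5.62X.
Kc = [B2]^2 / ([B1]).
Solving Kc = 1.53 for X ∈ (0,1): X = 0.307.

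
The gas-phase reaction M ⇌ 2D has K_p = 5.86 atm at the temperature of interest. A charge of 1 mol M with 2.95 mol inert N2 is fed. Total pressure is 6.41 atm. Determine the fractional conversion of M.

Take 1 mol M as basis and let X be its fractional conversion, so ξ = X.
Moles: n_M = 1 − X; n_D = 2X; n_I = 2.95 (inert).
Summing: n_T = 3.95 + X.
y_i = n_i/n_T, p_i = y_i·P. K_p = p_D^2 / (p_M).
Equating to 5.86 atm and solving on 0 < X < 1: X = 0.626.

X = 0.626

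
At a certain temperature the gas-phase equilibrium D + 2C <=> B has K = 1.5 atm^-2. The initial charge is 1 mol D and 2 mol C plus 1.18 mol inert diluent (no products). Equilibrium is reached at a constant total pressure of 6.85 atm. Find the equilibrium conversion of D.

X = 0.732

Take 1 mol D as basis and let X be its fractional conversion, so ξ = X.
Species balance: n_D = 1 − X; n_C = 2 − 2X; n_B = X; n_I = 1.18 (inert).
Summing: n_T = 4.18 − 2X.
y_i = n_i/n_T, p_i = y_i·P. K = p_B / (p_D p_C^2).
Substituting and setting equal to 1.5 atm^-2 gives a polynomial in X; the root in (0,1) is X = 0.732.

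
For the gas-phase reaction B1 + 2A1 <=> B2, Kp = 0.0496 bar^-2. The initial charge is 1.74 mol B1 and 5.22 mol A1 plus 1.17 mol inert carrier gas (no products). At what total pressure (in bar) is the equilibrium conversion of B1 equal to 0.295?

P = 4.92 bar

Take 1.74 mol B1 as basis and let X be its fractional conversion, so ξ = 1.74X.
Species balance: n_B1 = 1.74 − 1.74X; n_A1 = 5.22 − 3.48X; n_B2 = 1.74X; n_I = 1.17 (inert).
Summing: n_T = 8.13 − 3.48X.
Kp = p_B2 / (p_B1 p_A1^2) with p_i = (n_i/n_T)·P.
At X = 0.295: the mole-fraction product g(X) = Π y_i^ν_i = 1.201. Since Kp = g(X)·P^{-2}, P = (g/Kp)^(1/2) = (1.201/0.0496)^(1/2) = 4.92 bar.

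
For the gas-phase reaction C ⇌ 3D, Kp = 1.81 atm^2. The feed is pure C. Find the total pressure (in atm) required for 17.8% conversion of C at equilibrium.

P = 4.24 atm

Take 1 mol C as basis and let X be its fractional conversion, so ξ = X.
Species balance: n_C = 1 − X; n_D = 3X.
Summing: n_T = 1 + 2X.
Kp = p_D^3 / (p_C) with p_i = (n_i/n_T)·P.
At X = 0.178: the mole-fraction product g(X) = Π y_i^ν_i = 0.1007. Since Kp = g(X)·P^{2}, P = (Kp/g)^(1/2) = (1.81/0.1007)^(1/2) = 4.24 atm.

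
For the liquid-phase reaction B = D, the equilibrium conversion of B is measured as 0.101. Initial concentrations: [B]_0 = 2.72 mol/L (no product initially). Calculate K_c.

Let X = conversion of B.
Concentrations: [B] = 2.72 − 2.72X; [D] = 2.72X.
At X = 0.101: [B] = 2.45, [D] = 0.275.
K_c = [D] / ([B]) = 0.112.

K_c = 0.112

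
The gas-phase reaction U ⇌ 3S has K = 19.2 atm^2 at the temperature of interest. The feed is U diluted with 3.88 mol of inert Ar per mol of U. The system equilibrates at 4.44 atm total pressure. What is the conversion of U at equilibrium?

X = 0.731

Let X = conversion of U (basis 1 mol U); extent of reaction ξ = X.
At extent ξ: n_U = 1 − X; n_S = 3X; n_I = 3.88 (inert).
Summing: n_T = 4.88 + 2X.
With p_i = (n_i/n_T)P, K = p_S^3 / (p_U).
This yields a degree-3 equation in X; solving on (0,1), X = 0.731.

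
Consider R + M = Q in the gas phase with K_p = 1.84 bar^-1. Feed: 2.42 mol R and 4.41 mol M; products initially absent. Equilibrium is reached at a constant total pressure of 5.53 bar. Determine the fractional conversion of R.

Take 2.42 mol R as basis and let X be its fractional conversion, so ξ = 2.42X.
Mole table: n_R = 2.42 − 2.42X; n_M = 4.41 − 2.42X; n_Q = 2.42X.
Summing: n_T = 6.83 − 2.42X.
y_i = n_i/n_T, p_i = y_i·P. K_p = p_Q / (p_R p_M).
This yields a degree-2 equation in X; solving on (0,1), X = 0.835.

X = 0.835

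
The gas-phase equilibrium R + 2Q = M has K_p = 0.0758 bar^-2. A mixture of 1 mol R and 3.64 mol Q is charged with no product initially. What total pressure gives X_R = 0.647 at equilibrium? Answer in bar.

P = 7.01 bar

Take 1 mol R as basis and let X be its fractional conversion, so ξ = X.
Moles: n_R = 1 − X; n_Q = 3.64 − 2X; n_M = X.
n_T = Σnᵢ = 4.64 − 2X.
K_p = p_M / (p_R p_Q^2) with p_i = (n_i/n_T)·P.
At X = 0.647: the mole-fraction product g(X) = Π y_i^ν_i = 3.728. Since K_p = g(X)·P^{-2}, P = (g/K_p)^(1/2) = (3.728/0.0758)^(1/2) = 7.01 bar.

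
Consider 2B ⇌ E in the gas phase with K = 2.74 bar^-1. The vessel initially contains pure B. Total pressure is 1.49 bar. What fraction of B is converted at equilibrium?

Basis: 1 mol B initially; let X = conversion of B. Extent ξ = 0.5X.
Species balance: n_B = 1 − X; n_E = 0.5X.
n_T = Σnᵢ = 1 − 0.5X.
y_i = n_i/n_T, p_i = y_i·P. K = p_E / (p_B^2).
This yields a degree-2 equation in X; solving on (0,1), X = 0.760.

X = 0.760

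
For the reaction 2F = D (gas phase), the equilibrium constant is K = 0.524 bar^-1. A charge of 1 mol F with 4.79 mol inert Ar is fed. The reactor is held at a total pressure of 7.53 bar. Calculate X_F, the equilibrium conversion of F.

X = 0.442

Basis: 1 mol F initially; let X = conversion of F. Extent ξ = 0.5X.
Species balance: n_F = 1 − X; n_D = 0.5X; n_I = 4.79 (inert).
Summing: n_T = 5.79 − 0.5X.
With p_i = (n_i/n_T)P, K = p_D / (p_F^2).
Equating to 0.524 bar^-1 and solving on 0 < X < 1: X = 0.442.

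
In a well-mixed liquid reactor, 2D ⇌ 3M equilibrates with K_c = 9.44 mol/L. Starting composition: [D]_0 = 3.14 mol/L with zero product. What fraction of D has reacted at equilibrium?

X = 0.558

Let X = conversion of D; extent ξ = 3.14X/2 mol/L.
Concentrations: [D] = 3.14 − 3.14X; [M] = 4.71X.
K_c = [M]^3 / ([D]^2).
Equating to 9.44 mol/L: the physical root is X = 0.558.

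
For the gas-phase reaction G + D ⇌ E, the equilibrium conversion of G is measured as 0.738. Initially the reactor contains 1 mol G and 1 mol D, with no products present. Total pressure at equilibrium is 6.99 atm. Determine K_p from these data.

Basis: 1 mol G initially; let X = conversion of G. Extent ξ = X.
Moles: n_G = 1 − X; n_D = 1 − X; n_E = X.
Summing: n_T = 2 − X.
At X = 0.738: n_G = 0.262, n_D = 0.262, n_E = 0.738, n_T = 1.26.
p_i = (n_i/n_T)·P. K_p = p_E / (p_G p_D) = 1.94 atm^-1.

K_p = 1.94 atm^-1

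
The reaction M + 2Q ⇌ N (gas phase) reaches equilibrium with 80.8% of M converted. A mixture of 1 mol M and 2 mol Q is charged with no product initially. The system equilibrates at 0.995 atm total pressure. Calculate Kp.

Kp = 55.2 atm^-2

Basis: 1 mol M initially; let X = conversion of M. Extent ξ = X.
Mole table: n_M = 1 − X; n_Q = 2 − 2X; n_N = X.
n_T = Σnᵢ = 3 − 2X.
At X = 0.808: n_M = 0.192, n_Q = 0.384, n_N = 0.808, n_T = 1.38.
p_i = (n_i/n_T)·P. Kp = p_N / (p_M p_Q^2) = 55.2 atm^-2.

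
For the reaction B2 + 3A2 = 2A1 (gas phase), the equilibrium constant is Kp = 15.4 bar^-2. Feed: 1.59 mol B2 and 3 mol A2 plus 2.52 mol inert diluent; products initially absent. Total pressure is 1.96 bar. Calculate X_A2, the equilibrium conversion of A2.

Let X = conversion of A2 (basis 3 mol A2); extent of reaction ξ = X.
At extent ξ: n_B2 = 1.59 − X; n_A2 = 3 − 3X; n_A1 = 2X; n_I = 2.52 (inert).
Summing: n_T = 7.11 − 2X.
Mole fractions y_i = n_i/n_T; Kp = p_A1^2 / (p_B2 p_A2^3) with p_i = y_i·P.
Substituting and setting equal to 15.4 bar^-2 gives a polynomial in X; the root in (0,1) is X = 0.660.

X = 0.660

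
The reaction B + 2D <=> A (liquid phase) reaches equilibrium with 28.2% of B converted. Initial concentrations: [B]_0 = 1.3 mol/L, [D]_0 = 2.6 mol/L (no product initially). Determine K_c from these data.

K_c = 0.113 (mol/L)^-2

Let X = conversion of B.
Concentrations: [B] = 1.3 − 1.3X; [D] = 2.6 − 2.6X; [A] = 1.3X.
At X = 0.282: [B] = 0.933, [D] = 1.87, [A] = 0.367.
K_c = [A] / ([B] [D]^2) = 0.113 (mol/L)^-2.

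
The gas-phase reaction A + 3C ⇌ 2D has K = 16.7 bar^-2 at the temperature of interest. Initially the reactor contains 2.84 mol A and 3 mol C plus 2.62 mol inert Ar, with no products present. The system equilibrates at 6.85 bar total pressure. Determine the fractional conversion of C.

X = 0.853

Let X = conversion of C (basis 3 mol C); extent of reaction ξ = X.
At extent ξ: n_A = 2.84 − X; n_C = 3 − 3X; n_D = 2X; n_I = 2.62 (inert).
Summing: n_T = 8.46 − 2X.
y_i = n_i/n_T, p_i = y_i·P. K = p_D^2 / (p_A p_C^3).
Equating to 16.7 bar^-2 and solving on 0 < X < 1: X = 0.853.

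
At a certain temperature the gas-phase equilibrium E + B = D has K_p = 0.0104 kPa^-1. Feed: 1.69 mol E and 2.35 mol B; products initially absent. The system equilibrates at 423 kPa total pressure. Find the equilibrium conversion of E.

Let X = conversion of E (basis 1.69 mol E); extent of reaction ξ = 1.69X.
Species balance: n_E = 1.69 − 1.69X; n_B = 2.35 − 1.69X; n_D = 1.69X.
n_T = Σnᵢ = 4.04 − 1.69X.
y_i = n_i/n_T, p_i = y_i·P. K_p = p_D / (p_E p_B).
This yields a degree-2 equation in X; solving on (0,1), X = 0.652.

X = 0.652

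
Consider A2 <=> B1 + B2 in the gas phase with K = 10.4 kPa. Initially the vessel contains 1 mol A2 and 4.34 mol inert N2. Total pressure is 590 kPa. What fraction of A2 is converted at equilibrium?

Take 1 mol A2 as basis and let X be its fractional conversion, so ξ = X.
Mole table: n_A2 = 1 − X; n_B1 = X; n_B2 = X; n_I = 4.34 (inert).
Total moles n_T = 5.34 + X.
Mole fractions y_i = n_i/n_T; K = p_B1 p_B2 / (p_A2) with p_i = y_i·P.
Equating to 10.4 kPa and solving on 0 < X < 1: X = 0.269.

X = 0.269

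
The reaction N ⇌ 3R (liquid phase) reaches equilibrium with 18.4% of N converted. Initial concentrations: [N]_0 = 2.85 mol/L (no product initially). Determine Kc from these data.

Kc = 1.67 (mol/L)^2

Let X = conversion of N.
Concentrations: [N] = 2.85 − 2.85X; [R] = 8.55X.
At X = 0.184: [N] = 2.33, [R] = 1.57.
Kc = [R]^3 / ([N]) = 1.67 (mol/L)^2.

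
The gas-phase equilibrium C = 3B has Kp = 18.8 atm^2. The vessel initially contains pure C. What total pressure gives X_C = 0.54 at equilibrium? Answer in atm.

P = 2.97 atm

Basis: 1 mol C initially; let X = conversion of C. Extent ξ = X.
Species balance: n_C = 1 − X; n_B = 3X.
Summing: n_T = 1 + 2X.
Kp = p_B^3 / (p_C) with p_i = (n_i/n_T)·P.
At X = 0.54: the mole-fraction product g(X) = Π y_i^ν_i = 2.136. Since Kp = g(X)·P^{2}, P = (Kp/g)^(1/2) = (18.8/2.136)^(1/2) = 2.97 atm.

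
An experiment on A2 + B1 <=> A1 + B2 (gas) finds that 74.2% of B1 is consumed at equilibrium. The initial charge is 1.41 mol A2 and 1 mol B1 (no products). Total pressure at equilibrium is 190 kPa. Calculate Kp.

Kp = 3.19

Let X = conversion of B1 (basis 1 mol B1); extent of reaction ξ = X.
Mole table: n_A2 = 1.41 − X; n_B1 = 1 − X; n_A1 = X; n_B2 = X.
Total moles n_T = 2.41 (Δν = 0, constant).
At X = 0.742: n_A2 = 0.668, n_B1 = 0.258, n_A1 = 0.742, n_B2 = 0.742, n_T = 2.41.
p_i = (n_i/n_T)·P. Kp = p_A1 p_B2 / (p_A2 p_B1) = 3.19.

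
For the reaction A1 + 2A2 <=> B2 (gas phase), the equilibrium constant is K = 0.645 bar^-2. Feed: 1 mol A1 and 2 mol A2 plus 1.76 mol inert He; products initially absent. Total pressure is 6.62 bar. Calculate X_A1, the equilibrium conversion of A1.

Basis: 1 mol A1 initially; let X = conversion of A1. Extent ξ = X.
Species balance: n_A1 = 1 − X; n_A2 = 2 − 2X; n_B2 = X; n_I = 1.76 (inert).
Total moles n_T = 4.76 − 2X.
With p_i = (n_i/n_T)P, K = p_B2 / (p_A1 p_A2^2).
Setting this equal to 0.645 bar^-2 and taking the physical root (0 < X < 1) gives X = 0.594.

X = 0.594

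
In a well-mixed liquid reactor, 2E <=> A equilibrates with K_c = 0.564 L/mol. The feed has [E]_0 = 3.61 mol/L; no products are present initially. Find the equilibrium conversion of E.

Let X = conversion of E; extent ξ = 3.61X/2 mol/L.
Concentrations: [E] = 3.61 − 3.61X; [A] = 1.8X.
K_c = [A] / ([E]^2).
This equals 0.564 at X = 0.612 (the root in 0 < X < 1).

X = 0.612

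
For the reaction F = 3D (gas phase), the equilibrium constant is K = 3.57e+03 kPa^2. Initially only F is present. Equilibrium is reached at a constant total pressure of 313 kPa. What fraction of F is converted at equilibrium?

Basis: 1 mol F initially; let X = conversion of F. Extent ξ = X.
Species balance: n_F = 1 − X; n_D = 3X.
Total moles n_T = 1 + 2X.
Mole fractions y_i = n_i/n_T; K = p_D^3 / (p_F) with p_i = y_i·P.
Setting this equal to 3.57e+03 kPa^2 and taking the physical root (0 < X < 1) gives X = 0.122.

X = 0.122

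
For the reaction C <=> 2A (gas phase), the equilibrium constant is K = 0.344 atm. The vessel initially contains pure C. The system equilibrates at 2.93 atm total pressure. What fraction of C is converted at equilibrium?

X = 0.169

Take 1 mol C as basis and let X be its fractional conversion, so ξ = X.
Moles: n_C = 1 − X; n_A = 2X.
Summing: n_T = 1 + X.
With p_i = (n_i/n_T)P, K = p_A^2 / (p_C).
Equating to 0.344 atm and solving on 0 < X < 1: X = 0.169.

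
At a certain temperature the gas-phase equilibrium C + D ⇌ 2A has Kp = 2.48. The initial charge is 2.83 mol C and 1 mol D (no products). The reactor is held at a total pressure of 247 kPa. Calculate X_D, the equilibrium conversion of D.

Basis: 1 mol D initially; let X = conversion of D. Extent ξ = X.
Mole table: n_C = 2.83 − X; n_D = 1 − X; n_A = 2X.
n_T stays at 3.83 (no change in mole number).
Mole fractions y_i = n_i/n_T; Kp = p_A^2 / (p_C p_D) with p_i = y_i·P.
Setting this equal to 2.48 and taking the physical root (0 < X < 1) gives X = 0.668.

X = 0.668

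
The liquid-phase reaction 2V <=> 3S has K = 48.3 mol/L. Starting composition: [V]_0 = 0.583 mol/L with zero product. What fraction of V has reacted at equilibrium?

Let X = conversion of V; extent ξ = 0.583X/2 mol/L.
Concentrations: [V] = 0.583 − 0.583X; [S] = 0.874X.
K = [S]^3 / ([V]^2).
Setting equal to 48.3 and solving for X on (0,1) gives X = 0.844.

X = 0.844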